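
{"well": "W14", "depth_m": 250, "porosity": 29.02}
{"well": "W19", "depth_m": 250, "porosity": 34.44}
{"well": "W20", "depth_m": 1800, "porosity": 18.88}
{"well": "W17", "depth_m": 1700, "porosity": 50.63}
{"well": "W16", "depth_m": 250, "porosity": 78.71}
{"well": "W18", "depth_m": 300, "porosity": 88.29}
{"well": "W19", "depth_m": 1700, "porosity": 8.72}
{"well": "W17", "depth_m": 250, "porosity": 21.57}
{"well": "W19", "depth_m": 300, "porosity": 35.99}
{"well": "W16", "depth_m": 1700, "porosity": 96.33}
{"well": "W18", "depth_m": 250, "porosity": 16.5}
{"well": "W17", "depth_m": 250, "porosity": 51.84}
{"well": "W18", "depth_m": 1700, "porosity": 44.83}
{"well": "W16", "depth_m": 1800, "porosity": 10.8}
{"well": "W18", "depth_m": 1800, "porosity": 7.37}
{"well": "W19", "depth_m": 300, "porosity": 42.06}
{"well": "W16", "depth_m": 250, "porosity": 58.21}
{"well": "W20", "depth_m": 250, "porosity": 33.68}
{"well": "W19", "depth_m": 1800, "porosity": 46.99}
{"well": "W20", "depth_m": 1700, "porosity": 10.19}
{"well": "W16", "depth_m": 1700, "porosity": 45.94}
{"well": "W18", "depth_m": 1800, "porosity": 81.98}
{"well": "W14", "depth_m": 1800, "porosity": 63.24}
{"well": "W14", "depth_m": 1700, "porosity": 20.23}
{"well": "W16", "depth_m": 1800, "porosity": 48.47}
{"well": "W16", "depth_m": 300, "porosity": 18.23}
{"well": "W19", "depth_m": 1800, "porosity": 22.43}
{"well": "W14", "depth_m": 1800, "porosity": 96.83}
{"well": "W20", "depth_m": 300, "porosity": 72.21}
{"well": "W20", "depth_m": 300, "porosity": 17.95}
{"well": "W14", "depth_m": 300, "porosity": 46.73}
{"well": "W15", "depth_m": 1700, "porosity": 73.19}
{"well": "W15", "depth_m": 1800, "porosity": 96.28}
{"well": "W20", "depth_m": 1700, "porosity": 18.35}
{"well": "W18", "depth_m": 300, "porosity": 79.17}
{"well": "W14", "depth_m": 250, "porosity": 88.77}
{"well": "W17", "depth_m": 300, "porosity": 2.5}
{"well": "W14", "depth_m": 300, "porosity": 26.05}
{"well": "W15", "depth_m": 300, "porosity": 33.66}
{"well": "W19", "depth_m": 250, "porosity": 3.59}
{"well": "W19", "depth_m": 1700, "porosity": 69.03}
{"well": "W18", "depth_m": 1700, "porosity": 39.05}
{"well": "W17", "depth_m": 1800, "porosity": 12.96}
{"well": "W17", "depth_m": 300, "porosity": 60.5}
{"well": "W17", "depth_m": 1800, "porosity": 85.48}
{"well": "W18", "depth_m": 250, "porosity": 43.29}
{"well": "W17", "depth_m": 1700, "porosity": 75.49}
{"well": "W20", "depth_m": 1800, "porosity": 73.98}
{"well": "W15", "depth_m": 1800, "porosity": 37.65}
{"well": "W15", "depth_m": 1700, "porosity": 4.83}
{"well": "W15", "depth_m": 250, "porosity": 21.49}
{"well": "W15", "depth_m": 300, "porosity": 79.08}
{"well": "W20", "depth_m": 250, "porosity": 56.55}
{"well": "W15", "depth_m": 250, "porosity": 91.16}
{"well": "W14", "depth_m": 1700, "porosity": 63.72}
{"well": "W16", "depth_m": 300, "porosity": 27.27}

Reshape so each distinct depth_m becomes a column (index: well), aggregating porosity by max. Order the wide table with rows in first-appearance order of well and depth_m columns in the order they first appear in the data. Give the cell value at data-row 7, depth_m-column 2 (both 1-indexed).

96.28

With rows in first-appearance order of well, row 7 is well=W15. depth_m columns in first-appearance order: 250, 1800, 1700, 300; column 2 is 1800.
Long rows with well=W15, depth_m=1800: max(96.28, 37.65) = 96.28.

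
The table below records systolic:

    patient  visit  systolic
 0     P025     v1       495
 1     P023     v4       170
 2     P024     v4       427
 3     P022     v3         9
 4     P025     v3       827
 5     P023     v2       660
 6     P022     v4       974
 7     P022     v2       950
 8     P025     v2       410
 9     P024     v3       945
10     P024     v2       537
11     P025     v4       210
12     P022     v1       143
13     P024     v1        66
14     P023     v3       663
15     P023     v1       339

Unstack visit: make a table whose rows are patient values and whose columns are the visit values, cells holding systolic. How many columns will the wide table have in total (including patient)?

5

1 column for patient plus 4 distinct visit values → 5 columns.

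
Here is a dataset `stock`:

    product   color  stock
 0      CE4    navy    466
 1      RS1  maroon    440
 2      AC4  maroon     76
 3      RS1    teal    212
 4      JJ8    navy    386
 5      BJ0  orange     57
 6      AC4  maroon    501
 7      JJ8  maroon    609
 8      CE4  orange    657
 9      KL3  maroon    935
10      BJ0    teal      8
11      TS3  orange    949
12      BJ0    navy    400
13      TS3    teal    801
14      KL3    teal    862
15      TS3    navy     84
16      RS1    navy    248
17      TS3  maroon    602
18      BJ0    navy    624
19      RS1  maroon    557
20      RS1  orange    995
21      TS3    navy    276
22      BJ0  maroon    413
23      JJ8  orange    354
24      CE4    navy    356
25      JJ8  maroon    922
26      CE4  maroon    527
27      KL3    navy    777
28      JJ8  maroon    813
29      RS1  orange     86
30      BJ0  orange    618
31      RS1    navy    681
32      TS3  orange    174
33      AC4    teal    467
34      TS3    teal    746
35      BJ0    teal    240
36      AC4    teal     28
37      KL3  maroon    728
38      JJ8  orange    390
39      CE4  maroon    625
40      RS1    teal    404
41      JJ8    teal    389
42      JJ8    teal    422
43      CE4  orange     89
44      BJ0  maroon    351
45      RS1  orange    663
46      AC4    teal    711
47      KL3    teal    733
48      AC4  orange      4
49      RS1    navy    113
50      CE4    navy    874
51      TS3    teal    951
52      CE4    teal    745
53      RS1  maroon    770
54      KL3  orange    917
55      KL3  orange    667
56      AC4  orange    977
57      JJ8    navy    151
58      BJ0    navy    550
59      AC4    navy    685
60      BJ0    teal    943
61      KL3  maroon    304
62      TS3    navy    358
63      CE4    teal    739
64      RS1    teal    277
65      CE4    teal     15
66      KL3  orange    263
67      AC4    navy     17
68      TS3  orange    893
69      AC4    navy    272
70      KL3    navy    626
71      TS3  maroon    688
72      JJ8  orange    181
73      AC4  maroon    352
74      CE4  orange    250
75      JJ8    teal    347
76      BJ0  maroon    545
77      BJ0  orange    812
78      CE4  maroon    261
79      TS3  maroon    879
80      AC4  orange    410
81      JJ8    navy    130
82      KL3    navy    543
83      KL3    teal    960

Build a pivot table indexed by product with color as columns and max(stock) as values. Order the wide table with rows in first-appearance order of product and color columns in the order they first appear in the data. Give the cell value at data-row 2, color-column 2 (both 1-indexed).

770

With rows in first-appearance order of product, row 2 is product=RS1. color columns in first-appearance order: navy, maroon, teal, orange; column 2 is maroon.
Long rows with product=RS1, color=maroon: max(440, 557, 770) = 770.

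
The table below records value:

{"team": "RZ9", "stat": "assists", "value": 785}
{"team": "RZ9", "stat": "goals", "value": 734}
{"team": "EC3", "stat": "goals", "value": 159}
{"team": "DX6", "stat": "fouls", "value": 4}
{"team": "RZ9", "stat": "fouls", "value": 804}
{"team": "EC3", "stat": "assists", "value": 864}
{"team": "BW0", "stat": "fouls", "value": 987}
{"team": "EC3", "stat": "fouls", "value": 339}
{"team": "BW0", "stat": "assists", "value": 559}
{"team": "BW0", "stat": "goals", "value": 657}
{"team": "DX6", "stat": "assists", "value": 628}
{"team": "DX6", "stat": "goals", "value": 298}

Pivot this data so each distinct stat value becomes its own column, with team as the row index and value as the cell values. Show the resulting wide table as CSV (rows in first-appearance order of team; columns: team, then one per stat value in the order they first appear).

team,assists,goals,fouls
RZ9,785,734,804
EC3,864,159,339
DX6,628,298,4
BW0,559,657,987

Columns: team plus the 3 distinct stat values (assists, goals, fouls).
For example, row RZ9 column assists takes value=785 from the long row (RZ9, assists).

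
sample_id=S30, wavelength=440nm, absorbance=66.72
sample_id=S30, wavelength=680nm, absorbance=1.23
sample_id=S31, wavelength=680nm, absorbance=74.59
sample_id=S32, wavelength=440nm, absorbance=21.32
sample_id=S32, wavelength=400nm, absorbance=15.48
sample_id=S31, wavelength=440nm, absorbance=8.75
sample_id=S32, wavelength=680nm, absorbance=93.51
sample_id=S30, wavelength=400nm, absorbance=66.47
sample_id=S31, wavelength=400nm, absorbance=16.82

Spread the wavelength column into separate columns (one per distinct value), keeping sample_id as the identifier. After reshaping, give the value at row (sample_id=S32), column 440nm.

Wide layout: rows indexed by sample_id, columns are the 3 distinct wavelength values (440nm, 680nm, 400nm).
Cell (sample_id=S32, wavelength=440nm) draws from the long row where sample_id=S32 and wavelength=440nm, which has absorbance=21.32.

21.32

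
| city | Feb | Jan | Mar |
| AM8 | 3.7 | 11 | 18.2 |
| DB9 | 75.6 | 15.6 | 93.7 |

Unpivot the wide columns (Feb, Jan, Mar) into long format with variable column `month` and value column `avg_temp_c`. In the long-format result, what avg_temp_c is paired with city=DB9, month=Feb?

Unpivoting turns each (city, wide-column) pair into one long row.
The wide cell at row DB9, column Feb holds 75.6, so the long row (DB9, Feb) has avg_temp_c=75.6.

75.6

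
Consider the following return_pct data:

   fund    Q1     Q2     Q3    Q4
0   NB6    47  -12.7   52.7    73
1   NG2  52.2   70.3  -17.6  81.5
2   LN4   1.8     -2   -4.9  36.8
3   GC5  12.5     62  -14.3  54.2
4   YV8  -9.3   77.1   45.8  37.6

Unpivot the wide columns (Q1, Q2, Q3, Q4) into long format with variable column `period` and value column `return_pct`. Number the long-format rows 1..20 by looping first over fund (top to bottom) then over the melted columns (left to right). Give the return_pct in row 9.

1.8

20 rows total (5 × 4). Row 9: index ⌊(9-1)/4⌋ = 2 into fund → LN4; (9-1) mod 4 = 0 into the melted columns → Q1.
So row 9 is (LN4, Q1, 1.8); return_pct = 1.8.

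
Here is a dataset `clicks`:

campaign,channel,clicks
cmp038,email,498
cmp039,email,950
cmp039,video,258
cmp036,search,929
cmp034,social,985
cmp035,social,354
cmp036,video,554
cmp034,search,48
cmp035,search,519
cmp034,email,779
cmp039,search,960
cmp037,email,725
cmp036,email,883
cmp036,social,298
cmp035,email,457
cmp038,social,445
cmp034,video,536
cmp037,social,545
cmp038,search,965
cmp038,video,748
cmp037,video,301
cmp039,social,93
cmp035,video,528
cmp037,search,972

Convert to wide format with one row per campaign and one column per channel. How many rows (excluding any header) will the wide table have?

6

6 distinct campaign values → 6 rows.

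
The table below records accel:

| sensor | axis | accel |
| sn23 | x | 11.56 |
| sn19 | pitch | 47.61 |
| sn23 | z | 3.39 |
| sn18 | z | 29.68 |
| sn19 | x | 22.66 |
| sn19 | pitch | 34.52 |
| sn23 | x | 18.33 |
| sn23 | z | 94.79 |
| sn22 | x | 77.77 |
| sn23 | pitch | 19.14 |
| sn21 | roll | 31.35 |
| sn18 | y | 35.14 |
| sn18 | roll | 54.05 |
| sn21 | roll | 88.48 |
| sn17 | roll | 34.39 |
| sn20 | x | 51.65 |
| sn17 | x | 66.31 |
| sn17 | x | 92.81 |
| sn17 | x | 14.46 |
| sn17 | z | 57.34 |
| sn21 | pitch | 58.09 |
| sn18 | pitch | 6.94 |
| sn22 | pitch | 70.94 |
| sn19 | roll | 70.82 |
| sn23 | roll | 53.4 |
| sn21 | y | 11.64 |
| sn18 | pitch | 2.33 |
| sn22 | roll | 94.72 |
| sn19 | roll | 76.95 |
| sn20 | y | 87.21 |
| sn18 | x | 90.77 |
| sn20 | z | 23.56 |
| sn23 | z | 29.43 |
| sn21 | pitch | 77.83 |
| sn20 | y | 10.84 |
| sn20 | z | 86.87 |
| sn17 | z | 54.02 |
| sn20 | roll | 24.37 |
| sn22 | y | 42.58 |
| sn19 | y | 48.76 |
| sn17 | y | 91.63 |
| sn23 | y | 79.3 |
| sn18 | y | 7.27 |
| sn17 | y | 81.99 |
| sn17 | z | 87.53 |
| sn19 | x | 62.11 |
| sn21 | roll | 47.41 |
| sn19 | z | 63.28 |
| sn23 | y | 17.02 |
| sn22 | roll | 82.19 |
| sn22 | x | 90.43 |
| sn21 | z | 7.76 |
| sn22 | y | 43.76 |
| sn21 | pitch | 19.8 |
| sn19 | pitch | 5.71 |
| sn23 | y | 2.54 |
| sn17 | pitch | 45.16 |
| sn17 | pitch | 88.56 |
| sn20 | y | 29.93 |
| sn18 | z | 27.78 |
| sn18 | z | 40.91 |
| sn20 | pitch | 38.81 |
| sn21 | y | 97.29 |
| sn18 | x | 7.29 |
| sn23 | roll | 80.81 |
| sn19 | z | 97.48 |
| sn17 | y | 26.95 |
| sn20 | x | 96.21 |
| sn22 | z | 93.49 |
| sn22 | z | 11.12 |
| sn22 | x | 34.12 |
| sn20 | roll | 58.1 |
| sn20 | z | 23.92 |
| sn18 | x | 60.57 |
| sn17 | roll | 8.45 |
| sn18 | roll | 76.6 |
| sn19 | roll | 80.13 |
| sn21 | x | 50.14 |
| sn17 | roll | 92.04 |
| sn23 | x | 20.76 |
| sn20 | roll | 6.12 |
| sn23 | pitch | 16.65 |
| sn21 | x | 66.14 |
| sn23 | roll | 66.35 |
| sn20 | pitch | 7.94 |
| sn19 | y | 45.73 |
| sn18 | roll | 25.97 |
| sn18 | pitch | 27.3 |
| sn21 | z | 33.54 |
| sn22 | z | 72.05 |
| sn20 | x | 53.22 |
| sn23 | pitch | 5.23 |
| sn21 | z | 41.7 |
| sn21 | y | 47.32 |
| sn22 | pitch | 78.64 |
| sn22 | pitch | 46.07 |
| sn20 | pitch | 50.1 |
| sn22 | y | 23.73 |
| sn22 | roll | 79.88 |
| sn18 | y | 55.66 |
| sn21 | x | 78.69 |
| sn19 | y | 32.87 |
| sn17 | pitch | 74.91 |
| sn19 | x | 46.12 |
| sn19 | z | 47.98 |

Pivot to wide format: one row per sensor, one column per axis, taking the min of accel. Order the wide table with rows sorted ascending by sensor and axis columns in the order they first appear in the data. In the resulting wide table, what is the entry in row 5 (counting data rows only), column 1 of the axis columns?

With rows sorted ascending by sensor, row 5 is sensor=sn21. axis columns in first-appearance order: x, pitch, z, roll, y; column 1 is x.
Long rows with sensor=sn21, axis=x: min(50.14, 66.14, 78.69) = 50.14.

50.14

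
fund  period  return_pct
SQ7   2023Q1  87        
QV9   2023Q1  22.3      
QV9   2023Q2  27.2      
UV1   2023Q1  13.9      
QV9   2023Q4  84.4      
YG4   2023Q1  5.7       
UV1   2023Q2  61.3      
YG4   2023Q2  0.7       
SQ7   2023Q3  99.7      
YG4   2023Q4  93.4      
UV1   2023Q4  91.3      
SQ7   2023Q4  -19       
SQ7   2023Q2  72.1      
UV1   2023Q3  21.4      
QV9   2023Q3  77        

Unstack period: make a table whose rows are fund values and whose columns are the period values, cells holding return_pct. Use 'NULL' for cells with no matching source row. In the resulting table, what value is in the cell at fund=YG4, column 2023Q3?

No long-format row has fund=YG4 and period=2023Q3, so the cell is NULL.

NULL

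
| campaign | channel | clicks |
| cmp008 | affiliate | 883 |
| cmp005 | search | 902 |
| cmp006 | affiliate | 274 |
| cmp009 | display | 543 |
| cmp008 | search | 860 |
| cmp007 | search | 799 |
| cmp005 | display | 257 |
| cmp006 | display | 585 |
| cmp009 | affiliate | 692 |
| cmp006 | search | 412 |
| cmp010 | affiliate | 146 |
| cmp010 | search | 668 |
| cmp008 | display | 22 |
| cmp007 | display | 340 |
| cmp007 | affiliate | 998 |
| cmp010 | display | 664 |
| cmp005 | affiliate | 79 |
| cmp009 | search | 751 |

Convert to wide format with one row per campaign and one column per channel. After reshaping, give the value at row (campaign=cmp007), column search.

Wide layout: rows indexed by campaign, columns are the 3 distinct channel values (affiliate, search, display).
Cell (campaign=cmp007, channel=search) draws from the long row where campaign=cmp007 and channel=search, which has clicks=799.

799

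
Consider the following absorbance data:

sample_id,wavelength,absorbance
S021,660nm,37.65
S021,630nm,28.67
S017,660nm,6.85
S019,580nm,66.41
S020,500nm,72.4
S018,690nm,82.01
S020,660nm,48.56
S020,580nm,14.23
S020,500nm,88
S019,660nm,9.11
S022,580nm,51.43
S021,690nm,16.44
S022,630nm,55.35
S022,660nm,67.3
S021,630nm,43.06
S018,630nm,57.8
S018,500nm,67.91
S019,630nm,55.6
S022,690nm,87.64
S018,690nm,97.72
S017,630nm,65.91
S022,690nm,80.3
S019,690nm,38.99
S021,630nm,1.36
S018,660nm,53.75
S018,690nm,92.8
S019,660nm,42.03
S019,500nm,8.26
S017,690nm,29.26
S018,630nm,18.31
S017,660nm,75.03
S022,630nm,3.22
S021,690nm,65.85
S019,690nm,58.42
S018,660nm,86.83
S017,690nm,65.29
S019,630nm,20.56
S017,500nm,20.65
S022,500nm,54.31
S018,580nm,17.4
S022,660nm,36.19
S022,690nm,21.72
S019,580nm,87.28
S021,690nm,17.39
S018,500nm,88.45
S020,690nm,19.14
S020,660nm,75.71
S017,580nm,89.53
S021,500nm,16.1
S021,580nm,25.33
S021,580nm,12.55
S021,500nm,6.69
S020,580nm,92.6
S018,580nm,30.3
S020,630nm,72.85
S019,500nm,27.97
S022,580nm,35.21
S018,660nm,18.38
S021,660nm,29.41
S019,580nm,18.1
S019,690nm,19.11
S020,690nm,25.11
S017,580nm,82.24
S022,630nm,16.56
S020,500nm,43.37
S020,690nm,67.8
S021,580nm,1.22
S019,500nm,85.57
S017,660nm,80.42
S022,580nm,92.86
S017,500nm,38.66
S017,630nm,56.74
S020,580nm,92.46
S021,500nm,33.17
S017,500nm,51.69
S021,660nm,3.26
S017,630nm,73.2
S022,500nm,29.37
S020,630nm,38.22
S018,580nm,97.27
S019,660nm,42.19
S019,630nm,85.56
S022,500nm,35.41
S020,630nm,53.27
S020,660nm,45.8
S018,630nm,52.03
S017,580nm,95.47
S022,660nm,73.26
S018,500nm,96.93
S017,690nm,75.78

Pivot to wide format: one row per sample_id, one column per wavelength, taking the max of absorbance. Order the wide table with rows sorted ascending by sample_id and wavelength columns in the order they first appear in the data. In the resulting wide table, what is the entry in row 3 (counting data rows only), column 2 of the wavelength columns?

85.56

With rows sorted ascending by sample_id, row 3 is sample_id=S019. wavelength columns in first-appearance order: 660nm, 630nm, 580nm, 500nm, 690nm; column 2 is 630nm.
Long rows with sample_id=S019, wavelength=630nm: max(55.6, 20.56, 85.56) = 85.56.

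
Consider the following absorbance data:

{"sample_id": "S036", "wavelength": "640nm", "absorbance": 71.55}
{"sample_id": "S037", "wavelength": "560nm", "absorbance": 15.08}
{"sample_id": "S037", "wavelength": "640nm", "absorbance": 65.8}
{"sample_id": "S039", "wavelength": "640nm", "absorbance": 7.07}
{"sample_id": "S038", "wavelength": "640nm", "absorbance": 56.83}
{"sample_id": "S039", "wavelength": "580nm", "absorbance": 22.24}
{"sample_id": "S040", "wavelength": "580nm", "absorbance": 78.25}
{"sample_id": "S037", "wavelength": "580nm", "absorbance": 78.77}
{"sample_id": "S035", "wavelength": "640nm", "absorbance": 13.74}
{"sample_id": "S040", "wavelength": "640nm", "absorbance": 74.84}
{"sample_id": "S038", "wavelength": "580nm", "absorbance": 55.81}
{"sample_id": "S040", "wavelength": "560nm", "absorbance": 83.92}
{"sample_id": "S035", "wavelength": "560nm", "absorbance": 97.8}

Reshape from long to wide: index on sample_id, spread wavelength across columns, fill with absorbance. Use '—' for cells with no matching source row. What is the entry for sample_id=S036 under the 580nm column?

No long-format row has sample_id=S036 and wavelength=580nm, so the cell is —.

—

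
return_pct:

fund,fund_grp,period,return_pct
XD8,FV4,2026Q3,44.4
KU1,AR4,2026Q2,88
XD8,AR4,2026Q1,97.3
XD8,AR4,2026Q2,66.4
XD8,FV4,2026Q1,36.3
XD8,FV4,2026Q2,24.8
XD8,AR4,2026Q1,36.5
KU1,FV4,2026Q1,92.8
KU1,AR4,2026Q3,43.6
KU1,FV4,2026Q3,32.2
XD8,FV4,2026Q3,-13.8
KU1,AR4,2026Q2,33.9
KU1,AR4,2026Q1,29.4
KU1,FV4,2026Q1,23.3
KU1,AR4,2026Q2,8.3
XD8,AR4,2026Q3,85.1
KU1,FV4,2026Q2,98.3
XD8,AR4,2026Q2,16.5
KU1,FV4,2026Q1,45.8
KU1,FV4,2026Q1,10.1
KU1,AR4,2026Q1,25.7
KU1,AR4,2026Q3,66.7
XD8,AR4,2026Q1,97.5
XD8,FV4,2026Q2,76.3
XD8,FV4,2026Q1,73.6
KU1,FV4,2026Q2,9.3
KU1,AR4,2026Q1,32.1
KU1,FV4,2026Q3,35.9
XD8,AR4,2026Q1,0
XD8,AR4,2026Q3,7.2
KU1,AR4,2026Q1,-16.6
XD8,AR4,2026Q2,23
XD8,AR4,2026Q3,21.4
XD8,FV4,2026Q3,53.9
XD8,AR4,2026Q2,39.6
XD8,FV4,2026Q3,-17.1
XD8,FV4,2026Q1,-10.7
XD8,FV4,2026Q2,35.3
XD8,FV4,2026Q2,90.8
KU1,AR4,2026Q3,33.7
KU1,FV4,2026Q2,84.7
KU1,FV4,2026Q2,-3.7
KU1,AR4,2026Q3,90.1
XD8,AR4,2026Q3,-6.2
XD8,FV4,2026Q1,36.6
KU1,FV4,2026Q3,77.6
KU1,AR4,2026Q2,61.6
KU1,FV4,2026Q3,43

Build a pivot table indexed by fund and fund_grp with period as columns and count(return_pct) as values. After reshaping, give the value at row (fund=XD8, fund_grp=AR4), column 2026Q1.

4

Rows with fund=XD8, fund_grp=AR4 and period=2026Q1: return_pct values are 97.3, 36.5, 97.5, 0.
4 rows match — count = 4.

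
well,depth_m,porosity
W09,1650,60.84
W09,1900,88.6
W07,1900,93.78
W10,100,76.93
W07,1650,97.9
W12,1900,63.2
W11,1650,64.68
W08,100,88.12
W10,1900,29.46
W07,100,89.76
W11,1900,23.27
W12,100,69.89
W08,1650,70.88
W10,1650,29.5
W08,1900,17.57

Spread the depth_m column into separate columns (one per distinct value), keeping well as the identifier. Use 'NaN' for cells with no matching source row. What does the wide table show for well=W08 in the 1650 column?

70.88

The long row with well=W08, depth_m=1650 has porosity=70.88.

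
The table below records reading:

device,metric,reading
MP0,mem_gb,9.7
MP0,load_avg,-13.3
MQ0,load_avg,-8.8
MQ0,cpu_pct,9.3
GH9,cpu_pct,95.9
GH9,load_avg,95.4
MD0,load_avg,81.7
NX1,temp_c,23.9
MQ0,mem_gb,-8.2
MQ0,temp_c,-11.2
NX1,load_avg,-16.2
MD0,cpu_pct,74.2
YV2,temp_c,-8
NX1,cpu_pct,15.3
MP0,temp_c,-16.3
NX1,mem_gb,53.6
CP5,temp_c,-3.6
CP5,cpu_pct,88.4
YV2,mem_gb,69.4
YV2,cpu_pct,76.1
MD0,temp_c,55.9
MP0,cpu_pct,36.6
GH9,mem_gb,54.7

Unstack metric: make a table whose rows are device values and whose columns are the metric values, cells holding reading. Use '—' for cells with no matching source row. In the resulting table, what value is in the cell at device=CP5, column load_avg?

—

No long-format row has device=CP5 and metric=load_avg, so the cell is —.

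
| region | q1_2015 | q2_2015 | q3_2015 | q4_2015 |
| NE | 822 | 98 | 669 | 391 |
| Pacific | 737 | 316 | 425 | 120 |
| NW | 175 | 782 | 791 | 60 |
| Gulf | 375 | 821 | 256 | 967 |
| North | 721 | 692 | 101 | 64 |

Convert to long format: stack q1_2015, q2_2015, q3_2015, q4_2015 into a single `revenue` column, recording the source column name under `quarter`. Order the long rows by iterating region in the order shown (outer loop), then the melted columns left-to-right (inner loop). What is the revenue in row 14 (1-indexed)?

20 rows total (5 × 4). Row 14: index ⌊(14-1)/4⌋ = 3 into region → Gulf; (14-1) mod 4 = 1 into the melted columns → q2_2015.
So row 14 is (Gulf, q2_2015, 821); revenue = 821.

821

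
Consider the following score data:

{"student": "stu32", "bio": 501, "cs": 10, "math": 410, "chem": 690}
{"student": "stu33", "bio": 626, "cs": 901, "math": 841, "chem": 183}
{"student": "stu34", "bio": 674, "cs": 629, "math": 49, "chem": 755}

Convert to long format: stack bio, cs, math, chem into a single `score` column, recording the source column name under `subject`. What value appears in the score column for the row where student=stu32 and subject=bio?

Unpivoting turns each (student, wide-column) pair into one long row.
The wide cell at row stu32, column bio holds 501, so the long row (stu32, bio) has score=501.

501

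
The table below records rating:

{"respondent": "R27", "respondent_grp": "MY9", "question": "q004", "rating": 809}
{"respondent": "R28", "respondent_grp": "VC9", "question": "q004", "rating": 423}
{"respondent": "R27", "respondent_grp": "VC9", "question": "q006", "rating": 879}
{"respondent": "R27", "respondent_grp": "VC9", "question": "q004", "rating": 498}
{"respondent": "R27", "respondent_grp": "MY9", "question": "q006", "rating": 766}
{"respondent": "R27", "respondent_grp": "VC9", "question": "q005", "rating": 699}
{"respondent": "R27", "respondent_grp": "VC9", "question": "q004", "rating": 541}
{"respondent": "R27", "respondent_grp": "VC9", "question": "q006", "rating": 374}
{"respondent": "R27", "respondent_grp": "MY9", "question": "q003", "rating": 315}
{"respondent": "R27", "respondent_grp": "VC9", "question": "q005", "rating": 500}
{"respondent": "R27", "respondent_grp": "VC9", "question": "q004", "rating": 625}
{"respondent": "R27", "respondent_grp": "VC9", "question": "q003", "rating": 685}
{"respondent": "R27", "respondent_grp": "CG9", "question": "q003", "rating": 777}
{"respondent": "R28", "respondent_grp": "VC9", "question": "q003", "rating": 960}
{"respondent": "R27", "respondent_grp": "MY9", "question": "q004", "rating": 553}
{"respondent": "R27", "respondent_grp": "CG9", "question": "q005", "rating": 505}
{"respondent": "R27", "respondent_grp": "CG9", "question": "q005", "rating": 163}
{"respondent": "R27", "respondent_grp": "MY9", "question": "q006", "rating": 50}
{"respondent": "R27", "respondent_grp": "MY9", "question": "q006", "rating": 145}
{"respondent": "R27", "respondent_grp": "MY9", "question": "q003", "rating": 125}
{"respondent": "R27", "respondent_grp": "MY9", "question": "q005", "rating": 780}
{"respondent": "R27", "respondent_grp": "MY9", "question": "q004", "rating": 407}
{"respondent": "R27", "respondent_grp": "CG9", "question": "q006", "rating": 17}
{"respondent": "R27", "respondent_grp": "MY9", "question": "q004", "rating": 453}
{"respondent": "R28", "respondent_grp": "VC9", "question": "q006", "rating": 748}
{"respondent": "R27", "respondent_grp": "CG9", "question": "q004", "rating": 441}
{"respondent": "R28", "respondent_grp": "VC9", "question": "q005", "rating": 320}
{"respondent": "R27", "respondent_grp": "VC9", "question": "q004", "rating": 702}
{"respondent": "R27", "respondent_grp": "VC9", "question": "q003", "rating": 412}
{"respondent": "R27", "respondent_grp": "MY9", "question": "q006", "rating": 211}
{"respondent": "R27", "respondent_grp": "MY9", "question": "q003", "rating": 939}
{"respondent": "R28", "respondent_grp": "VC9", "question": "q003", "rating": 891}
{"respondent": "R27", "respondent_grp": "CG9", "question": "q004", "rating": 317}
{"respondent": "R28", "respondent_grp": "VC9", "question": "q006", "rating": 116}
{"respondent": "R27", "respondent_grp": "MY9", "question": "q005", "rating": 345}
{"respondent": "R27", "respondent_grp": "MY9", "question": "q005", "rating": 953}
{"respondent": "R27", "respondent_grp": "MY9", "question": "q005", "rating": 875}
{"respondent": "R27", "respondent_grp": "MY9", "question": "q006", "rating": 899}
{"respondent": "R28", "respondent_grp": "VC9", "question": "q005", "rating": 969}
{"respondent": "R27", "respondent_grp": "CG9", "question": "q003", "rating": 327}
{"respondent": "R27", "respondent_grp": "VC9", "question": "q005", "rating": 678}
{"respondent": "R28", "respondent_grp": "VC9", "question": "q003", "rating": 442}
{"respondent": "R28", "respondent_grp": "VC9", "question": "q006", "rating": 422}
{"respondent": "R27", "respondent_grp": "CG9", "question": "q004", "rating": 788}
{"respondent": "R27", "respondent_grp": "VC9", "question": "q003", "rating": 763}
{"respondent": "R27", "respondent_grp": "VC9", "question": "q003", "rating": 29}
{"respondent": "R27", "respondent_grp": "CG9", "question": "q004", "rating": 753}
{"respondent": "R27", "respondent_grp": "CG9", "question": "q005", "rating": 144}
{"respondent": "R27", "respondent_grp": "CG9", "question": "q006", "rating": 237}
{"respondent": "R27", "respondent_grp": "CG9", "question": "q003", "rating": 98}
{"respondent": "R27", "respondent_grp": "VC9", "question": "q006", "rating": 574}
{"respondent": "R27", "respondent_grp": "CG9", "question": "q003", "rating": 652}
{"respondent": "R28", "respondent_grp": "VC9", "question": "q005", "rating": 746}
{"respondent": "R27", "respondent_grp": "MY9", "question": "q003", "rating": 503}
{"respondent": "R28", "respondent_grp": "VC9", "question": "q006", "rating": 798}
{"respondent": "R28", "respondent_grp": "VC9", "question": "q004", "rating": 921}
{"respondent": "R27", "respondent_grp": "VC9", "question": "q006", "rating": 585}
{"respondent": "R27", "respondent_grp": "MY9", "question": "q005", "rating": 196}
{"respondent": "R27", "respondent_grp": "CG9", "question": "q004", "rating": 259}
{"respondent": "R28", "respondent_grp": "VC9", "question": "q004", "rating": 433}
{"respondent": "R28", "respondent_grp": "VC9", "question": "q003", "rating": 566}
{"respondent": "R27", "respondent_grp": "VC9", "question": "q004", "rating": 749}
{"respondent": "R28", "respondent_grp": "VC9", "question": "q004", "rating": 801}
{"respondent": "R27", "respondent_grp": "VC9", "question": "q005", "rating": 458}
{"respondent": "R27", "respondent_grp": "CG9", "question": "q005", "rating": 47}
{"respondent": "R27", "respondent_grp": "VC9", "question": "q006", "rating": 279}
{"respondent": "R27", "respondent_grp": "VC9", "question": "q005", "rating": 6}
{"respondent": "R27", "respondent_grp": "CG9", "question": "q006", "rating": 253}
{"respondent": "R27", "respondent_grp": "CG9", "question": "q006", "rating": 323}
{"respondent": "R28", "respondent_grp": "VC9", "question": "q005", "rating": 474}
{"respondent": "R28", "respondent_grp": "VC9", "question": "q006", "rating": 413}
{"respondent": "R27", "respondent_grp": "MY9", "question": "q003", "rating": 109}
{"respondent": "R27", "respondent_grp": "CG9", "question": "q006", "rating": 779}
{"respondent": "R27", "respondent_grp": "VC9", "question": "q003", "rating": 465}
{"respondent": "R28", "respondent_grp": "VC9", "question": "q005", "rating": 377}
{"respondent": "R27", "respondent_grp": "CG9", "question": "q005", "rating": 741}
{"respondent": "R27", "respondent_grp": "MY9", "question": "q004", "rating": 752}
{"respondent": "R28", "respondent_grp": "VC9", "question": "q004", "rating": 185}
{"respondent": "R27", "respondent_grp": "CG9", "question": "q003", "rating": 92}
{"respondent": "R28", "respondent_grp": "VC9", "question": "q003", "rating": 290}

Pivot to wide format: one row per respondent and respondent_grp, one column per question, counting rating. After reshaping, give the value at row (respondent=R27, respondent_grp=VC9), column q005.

5

Rows with respondent=R27, respondent_grp=VC9 and question=q005: rating values are 699, 500, 678, 458, 6.
5 rows match — count = 5.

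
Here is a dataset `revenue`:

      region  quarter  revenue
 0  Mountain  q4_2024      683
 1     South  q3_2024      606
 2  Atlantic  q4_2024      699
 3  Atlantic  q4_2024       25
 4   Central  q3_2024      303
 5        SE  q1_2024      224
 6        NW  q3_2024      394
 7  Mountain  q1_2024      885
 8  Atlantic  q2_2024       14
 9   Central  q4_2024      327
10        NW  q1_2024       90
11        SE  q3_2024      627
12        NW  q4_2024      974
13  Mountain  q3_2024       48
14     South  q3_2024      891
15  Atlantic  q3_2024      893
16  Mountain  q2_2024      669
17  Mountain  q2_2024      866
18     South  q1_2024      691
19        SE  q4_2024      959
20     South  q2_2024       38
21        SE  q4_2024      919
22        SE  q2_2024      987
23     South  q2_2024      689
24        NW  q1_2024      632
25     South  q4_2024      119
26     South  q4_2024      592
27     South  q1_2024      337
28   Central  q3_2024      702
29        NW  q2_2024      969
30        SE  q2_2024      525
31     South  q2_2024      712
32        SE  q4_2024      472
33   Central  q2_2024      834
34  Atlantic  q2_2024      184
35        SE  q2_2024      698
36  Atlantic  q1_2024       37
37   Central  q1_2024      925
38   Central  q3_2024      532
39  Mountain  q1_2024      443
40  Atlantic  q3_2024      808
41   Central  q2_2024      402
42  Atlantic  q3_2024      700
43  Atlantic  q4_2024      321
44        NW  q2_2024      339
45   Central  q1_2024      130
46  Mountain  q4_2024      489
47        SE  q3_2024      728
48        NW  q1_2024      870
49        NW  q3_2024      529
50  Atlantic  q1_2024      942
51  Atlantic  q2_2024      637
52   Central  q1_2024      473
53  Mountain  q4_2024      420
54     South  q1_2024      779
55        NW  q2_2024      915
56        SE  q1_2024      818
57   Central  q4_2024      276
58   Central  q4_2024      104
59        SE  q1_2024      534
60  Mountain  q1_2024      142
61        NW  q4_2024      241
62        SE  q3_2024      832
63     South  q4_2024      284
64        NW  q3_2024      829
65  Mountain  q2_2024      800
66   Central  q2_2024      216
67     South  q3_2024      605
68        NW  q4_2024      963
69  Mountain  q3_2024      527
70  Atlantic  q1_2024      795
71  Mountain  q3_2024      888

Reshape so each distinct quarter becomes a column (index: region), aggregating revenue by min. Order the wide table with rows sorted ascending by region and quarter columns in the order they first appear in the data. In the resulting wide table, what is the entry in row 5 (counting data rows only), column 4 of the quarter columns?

With rows sorted ascending by region, row 5 is region=SE. quarter columns in first-appearance order: q4_2024, q3_2024, q1_2024, q2_2024; column 4 is q2_2024.
Long rows with region=SE, quarter=q2_2024: min(987, 525, 698) = 525.

525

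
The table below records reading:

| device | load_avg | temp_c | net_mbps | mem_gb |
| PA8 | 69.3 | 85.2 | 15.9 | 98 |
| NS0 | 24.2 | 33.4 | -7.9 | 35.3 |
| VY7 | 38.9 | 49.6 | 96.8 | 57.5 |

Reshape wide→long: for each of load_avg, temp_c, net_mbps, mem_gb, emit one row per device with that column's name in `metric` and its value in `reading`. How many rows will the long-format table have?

3 device values × 4 melted columns = 12 rows.

12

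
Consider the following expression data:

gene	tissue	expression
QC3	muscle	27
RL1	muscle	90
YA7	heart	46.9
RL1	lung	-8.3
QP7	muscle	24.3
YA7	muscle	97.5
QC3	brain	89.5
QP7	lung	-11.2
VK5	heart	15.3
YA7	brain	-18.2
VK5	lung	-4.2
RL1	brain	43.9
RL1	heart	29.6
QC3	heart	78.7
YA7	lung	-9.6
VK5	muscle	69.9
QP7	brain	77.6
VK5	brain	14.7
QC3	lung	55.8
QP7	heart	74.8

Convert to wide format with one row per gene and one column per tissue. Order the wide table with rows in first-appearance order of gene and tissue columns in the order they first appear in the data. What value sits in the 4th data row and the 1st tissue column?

With rows in first-appearance order of gene, row 4 is gene=QP7. tissue columns in first-appearance order: muscle, heart, lung, brain; column 1 is muscle.
Long rows with gene=QP7, tissue=muscle: expression = 24.3.

24.3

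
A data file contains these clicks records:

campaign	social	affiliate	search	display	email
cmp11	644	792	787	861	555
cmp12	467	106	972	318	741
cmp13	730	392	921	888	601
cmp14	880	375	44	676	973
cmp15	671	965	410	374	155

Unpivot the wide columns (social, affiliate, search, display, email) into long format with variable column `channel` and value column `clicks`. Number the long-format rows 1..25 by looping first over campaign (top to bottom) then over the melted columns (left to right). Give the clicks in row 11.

25 rows total (5 × 5). Row 11: index ⌊(11-1)/5⌋ = 2 into campaign → cmp13; (11-1) mod 5 = 0 into the melted columns → social.
So row 11 is (cmp13, social, 730); clicks = 730.

730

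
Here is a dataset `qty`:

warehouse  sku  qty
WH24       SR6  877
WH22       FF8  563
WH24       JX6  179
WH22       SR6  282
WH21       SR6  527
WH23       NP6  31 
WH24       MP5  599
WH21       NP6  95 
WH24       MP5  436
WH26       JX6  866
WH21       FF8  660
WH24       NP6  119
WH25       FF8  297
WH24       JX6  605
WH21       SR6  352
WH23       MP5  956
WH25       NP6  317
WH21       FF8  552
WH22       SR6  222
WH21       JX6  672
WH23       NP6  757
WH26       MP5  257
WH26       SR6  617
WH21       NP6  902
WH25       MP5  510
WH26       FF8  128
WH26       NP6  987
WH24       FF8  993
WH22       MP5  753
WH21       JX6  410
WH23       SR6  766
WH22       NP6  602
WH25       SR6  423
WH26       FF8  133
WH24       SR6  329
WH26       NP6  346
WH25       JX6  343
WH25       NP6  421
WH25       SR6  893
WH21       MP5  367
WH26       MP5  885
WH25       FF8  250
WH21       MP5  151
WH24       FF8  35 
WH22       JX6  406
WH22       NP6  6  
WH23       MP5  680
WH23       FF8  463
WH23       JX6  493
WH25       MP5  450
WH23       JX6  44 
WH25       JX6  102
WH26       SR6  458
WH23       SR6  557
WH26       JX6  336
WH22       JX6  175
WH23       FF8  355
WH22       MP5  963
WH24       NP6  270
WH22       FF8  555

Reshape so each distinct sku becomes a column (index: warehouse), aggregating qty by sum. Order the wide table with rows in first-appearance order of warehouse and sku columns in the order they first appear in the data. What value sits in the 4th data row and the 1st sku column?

1323

With rows in first-appearance order of warehouse, row 4 is warehouse=WH23. sku columns in first-appearance order: SR6, FF8, JX6, NP6, MP5; column 1 is SR6.
Long rows with warehouse=WH23, sku=SR6: 766 + 557 = 1323.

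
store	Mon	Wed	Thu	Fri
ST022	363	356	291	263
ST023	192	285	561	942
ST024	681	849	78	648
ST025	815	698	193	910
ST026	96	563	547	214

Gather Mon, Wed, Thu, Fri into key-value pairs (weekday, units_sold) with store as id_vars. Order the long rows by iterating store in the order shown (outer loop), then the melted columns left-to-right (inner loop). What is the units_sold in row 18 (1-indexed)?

20 rows total (5 × 4). Row 18: index ⌊(18-1)/4⌋ = 4 into store → ST026; (18-1) mod 4 = 1 into the melted columns → Wed.
So row 18 is (ST026, Wed, 563); units_sold = 563.

563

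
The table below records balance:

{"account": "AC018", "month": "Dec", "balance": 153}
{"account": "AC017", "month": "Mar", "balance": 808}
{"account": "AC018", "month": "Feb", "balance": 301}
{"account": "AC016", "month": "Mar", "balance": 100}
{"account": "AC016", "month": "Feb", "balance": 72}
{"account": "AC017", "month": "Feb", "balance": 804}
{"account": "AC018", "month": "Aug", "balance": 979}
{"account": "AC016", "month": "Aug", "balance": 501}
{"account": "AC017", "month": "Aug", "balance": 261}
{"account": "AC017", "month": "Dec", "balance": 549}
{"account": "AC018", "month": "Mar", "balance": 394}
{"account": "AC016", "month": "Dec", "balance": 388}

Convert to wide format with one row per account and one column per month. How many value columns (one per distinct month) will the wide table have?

4 distinct month values: Feb, Aug, Dec, Mar.

4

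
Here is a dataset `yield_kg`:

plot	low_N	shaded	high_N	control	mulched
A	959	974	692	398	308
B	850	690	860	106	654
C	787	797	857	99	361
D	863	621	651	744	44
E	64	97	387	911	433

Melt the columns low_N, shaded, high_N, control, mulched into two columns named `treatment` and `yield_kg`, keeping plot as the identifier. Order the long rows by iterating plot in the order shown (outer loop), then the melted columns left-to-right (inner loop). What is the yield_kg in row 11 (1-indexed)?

787

25 rows total (5 × 5). Row 11: index ⌊(11-1)/5⌋ = 2 into plot → C; (11-1) mod 5 = 0 into the melted columns → low_N.
So row 11 is (C, low_N, 787); yield_kg = 787.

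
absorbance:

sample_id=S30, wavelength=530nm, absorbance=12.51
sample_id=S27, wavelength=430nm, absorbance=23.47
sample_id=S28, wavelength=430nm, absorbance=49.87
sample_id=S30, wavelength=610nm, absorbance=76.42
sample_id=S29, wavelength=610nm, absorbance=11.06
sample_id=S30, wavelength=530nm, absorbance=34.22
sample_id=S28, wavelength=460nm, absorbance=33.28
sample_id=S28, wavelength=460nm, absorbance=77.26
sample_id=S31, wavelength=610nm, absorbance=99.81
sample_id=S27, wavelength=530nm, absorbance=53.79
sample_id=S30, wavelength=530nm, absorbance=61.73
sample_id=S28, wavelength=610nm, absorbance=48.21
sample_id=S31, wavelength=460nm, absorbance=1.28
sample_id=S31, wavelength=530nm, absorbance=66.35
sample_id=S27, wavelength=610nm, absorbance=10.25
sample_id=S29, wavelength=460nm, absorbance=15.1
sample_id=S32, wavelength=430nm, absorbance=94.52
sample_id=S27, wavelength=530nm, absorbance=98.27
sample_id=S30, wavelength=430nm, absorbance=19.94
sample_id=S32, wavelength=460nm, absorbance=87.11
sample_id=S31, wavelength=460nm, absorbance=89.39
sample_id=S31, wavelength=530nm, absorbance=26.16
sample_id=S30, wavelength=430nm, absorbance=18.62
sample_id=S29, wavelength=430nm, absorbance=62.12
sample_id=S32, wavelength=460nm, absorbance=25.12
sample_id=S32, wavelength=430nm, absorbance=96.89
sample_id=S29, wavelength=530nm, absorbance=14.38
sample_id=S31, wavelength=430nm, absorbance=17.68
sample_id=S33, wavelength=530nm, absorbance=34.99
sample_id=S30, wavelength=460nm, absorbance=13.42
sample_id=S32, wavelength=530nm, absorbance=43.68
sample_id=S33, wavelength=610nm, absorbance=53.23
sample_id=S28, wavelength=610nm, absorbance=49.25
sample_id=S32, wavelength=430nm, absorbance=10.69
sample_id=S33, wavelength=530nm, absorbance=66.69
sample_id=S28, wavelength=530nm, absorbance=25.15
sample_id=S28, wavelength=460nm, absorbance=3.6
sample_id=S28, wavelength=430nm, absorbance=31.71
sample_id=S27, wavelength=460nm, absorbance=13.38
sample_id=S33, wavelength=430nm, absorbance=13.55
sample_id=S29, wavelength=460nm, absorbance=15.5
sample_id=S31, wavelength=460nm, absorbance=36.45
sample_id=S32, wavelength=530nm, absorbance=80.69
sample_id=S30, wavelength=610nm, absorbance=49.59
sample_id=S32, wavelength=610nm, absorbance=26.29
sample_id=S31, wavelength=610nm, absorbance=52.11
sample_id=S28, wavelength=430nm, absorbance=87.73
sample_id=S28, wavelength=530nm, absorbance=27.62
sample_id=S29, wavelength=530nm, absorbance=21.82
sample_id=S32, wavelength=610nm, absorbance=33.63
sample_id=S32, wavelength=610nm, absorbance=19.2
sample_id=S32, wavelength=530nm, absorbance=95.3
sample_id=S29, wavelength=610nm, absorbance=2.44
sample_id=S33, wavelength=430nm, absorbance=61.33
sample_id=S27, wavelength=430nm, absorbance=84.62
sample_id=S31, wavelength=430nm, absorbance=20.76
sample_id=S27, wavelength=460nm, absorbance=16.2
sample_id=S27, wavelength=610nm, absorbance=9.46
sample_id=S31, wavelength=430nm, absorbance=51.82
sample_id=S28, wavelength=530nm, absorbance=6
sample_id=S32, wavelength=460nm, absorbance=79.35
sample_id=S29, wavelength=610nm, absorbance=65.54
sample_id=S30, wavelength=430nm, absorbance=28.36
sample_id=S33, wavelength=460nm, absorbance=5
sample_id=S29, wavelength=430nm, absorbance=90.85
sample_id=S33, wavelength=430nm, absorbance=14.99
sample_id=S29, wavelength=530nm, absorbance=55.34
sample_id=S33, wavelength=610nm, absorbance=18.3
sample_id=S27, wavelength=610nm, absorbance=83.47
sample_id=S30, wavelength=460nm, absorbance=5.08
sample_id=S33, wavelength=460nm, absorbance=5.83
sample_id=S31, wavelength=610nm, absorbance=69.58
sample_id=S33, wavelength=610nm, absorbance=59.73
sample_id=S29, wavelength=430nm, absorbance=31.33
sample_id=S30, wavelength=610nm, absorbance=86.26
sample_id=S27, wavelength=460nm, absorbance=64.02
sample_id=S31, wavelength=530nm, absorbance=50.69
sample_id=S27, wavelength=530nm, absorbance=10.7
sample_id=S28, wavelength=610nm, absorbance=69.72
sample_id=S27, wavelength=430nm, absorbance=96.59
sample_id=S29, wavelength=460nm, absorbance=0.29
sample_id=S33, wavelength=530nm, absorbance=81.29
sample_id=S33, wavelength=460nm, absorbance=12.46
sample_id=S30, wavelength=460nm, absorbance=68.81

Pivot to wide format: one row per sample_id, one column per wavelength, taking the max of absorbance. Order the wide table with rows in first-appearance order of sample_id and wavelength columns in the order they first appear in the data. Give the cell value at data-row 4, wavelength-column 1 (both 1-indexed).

55.34

With rows in first-appearance order of sample_id, row 4 is sample_id=S29. wavelength columns in first-appearance order: 530nm, 430nm, 610nm, 460nm; column 1 is 530nm.
Long rows with sample_id=S29, wavelength=530nm: max(14.38, 21.82, 55.34) = 55.34.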